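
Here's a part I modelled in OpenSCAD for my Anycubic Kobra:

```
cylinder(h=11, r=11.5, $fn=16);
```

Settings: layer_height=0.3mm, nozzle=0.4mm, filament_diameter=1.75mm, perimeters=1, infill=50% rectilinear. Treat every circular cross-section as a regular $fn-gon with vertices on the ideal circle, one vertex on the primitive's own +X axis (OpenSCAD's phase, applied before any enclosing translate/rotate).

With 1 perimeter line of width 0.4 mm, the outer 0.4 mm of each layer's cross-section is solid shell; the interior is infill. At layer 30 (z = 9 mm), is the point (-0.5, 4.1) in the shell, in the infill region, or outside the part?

At z = 9 mm: the r=11.5 cylinder contributes a regular 16-gon of circumradius 11.5. Overall, the cross-section is a single solid region. The nearest boundary edge runs (0.00, 11.50)→(-4.40, 10.62); distance from the point to it = 7.16 mm. The point is inside the cross-section and 7.16 mm from the nearest boundary — more than the 0.4 mm shell width (1 × 0.4), so it's in the infill interior.

infill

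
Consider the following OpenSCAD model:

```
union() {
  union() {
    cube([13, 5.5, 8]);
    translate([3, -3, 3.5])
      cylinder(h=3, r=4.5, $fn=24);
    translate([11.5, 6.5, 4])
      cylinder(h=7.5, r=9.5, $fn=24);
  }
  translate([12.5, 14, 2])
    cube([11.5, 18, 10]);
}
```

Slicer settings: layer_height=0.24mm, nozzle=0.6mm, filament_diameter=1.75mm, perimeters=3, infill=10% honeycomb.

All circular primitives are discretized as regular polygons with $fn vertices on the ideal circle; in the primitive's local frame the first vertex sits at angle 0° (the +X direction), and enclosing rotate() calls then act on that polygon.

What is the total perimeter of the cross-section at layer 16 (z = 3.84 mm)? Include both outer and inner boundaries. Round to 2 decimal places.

At z = 3.84 mm: the 13×5.5 cube contributes its full rectangle (perimeter 37.00 mm); the cylinder at (3, -3): section is a regular 24-gon, circumradius r=4.5 (perimeter = 2·24·4.500·sin(180°/24) = 28.19 mm); the cylinder at (11.5, 6.5) does not reach this height (z outside [4, 11.5]); Merging all regions: the regions partially overlap (shared area 6.72 mm²), so the edge portions inside another operand are dropped and the merged outline is re-measured after clipping — boundary = 51.50 mm; the cube at (12.5, 14) (footprint 11.5×18) is included at this height (perimeter 59.00 mm); Merging all regions: the 2 present regions are separate (no shared area or edge), so areas and boundary lengths simply add and each stays a separate island — boundary = 110.50 mm. Overall, the cross-section has 2 separate islands. Total boundary length (outer) = 110.50 mm.

110.50 mm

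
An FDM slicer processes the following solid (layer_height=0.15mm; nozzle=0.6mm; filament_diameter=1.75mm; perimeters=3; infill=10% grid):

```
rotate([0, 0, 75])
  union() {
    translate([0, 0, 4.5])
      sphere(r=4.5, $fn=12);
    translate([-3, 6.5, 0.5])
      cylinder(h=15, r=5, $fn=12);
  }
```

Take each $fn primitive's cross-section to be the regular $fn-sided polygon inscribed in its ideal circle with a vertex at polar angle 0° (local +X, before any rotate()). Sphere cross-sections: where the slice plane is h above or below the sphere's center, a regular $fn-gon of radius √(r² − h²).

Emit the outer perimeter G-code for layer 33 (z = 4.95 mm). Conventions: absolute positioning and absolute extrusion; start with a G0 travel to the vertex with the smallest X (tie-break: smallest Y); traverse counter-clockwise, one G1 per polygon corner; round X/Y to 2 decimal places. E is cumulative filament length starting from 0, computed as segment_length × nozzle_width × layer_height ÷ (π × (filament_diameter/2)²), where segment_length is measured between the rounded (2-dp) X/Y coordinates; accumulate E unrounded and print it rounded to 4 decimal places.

At z = 4.95 mm: the r=4.5 sphere slices to a regular 12-gon of circumradius 4.477 (√(r²−h²) with h=0.45 from center); the r=5 cylinder at (-3, 6.5) gives a regular 12-gon of circumradius 5 (constant along its height); Taking the union: the regions partially overlap (shared area 8.46 mm²), so overlapping operands fuse into one piece — 1 connected region; (rotated 75° about Z; rotation is an isometry so areas/perimeters/island counts are preserved). The outline is a single polygon with 20 vertices. Extrusion per mm of travel: 0.6 × 0.15 / (π × 0.875²) = 0.037418. Accumulating E over each segment gives final E = 1.7210.

G0 X-11.88 Y-2.51 Z4.95
G1 X-10.59 Y-4.75 E0.0967
G1 X-8.35 Y-6.05 E0.1936
G1 X-5.76 Y-6.05 E0.2905
G1 X-3.52 Y-4.75 E0.3874
G1 X-2.74 Y-3.41 E0.4455
G1 X-1.16 Y-4.32 E0.5137
G1 X1.16 Y-4.32 E0.6005
G1 X3.17 Y-3.17 E0.6871
G1 X4.32 Y-1.16 E0.7738
G1 X4.32 Y1.16 E0.8606
G1 X3.17 Y3.17 E0.9473
G1 X1.16 Y4.32 E1.0339
G1 X-1.16 Y4.32 E1.1207
G1 X-3.17 Y3.17 E1.2074
G1 X-3.62 Y2.38 E1.2414
G1 X-5.76 Y3.61 E1.3337
G1 X-8.35 Y3.61 E1.4307
G1 X-10.59 Y2.32 E1.5274
G1 X-11.88 Y0.08 E1.6241
G1 X-11.88 Y-2.51 E1.7210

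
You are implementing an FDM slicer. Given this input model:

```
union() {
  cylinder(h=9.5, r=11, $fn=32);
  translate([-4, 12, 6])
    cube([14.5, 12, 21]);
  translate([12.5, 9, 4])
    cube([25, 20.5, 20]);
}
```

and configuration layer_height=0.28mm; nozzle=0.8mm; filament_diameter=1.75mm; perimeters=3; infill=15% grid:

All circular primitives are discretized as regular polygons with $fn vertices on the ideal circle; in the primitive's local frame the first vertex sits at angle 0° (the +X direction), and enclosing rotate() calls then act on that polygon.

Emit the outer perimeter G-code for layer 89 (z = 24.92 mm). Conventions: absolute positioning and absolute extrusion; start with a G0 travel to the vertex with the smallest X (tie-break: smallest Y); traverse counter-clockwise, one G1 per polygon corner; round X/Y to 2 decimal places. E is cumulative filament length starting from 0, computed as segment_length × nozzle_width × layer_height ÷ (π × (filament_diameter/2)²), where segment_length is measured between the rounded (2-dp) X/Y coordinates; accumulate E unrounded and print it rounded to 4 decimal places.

At z = 24.92 mm: the cylinder is not intersected at this z (z outside [0, 9.5]); the cube at (-4, 12) is present — its section is the full 14.5×12 rectangle; the cube at (12.5, 9) is not intersected at this z (z outside [4, 24]); Merging all regions: only the 14.5×12 cube at (-4, 12) is present, so the union is just that shape — 1 connected region. The outline is a single polygon with 4 vertices. Extrusion per mm of travel: 0.8 × 0.28 / (π × 0.875²) = 0.093128. Accumulating E over each segment gives final E = 4.9358.

G0 X-4.00 Y12.00 Z24.92
G1 X10.50 Y12.00 E1.3504
G1 X10.50 Y24.00 E2.4679
G1 X-4.00 Y24.00 E3.8183
G1 X-4.00 Y12.00 E4.9358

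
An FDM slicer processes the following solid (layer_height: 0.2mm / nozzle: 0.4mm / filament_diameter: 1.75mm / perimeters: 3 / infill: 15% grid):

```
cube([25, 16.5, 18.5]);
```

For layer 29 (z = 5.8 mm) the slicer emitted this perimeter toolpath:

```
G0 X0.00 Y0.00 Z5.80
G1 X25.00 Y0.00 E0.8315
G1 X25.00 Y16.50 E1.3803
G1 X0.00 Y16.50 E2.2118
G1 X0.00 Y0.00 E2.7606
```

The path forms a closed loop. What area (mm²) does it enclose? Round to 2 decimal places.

412.50 mm²

Apply the shoelace formula to the sequence of (X, Y) vertices; enclosed area = 412.50 mm².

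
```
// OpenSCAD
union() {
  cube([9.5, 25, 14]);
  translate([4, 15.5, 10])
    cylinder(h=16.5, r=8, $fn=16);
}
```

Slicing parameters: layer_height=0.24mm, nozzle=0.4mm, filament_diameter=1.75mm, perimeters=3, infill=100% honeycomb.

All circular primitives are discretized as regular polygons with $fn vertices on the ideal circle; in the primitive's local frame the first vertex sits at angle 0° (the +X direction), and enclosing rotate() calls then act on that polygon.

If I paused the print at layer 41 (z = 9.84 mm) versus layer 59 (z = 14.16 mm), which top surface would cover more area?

Layer 41 (z = 9.84): the 9.5×25 cube contributes its full rectangle (area 237.50 mm²); the cylinder at (4, 15.5) is not intersected at this z (z outside [10, 26.5]); Combining (union): only the 9.5×25 cube is present, so the union is just that shape — area = 237.50 mm². So its area = 237.50 mm². Layer 59 (z = 14.16): the cube is absent (z outside [0, 14]); the cylinder at (4, 15.5): section is a regular 16-gon, circumradius r=8 (area = (16/2)·8.000²·sin(360°/16) = 195.93 mm²); Taking the union: only the r=8 cylinder at (4, 15.5) is present, so the union is just that shape — area = 195.93 mm². So its area = 195.93 mm². Layer 41 is larger (237.50 vs 195.93 mm²).

layer 41 (z = 9.84 mm)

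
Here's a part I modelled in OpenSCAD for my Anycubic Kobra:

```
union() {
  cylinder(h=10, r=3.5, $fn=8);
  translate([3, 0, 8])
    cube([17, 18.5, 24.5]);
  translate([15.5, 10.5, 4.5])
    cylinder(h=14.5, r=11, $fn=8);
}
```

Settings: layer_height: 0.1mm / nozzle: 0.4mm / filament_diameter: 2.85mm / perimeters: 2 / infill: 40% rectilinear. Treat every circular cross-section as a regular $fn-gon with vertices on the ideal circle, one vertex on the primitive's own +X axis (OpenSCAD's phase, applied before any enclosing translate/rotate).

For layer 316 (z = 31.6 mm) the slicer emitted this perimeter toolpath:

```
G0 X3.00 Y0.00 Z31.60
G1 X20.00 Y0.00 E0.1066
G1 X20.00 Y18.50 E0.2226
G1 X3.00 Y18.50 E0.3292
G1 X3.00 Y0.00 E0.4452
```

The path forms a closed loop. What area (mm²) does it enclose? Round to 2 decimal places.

Apply the shoelace formula to the sequence of (X, Y) vertices; enclosed area = 314.50 mm².

314.50 mm²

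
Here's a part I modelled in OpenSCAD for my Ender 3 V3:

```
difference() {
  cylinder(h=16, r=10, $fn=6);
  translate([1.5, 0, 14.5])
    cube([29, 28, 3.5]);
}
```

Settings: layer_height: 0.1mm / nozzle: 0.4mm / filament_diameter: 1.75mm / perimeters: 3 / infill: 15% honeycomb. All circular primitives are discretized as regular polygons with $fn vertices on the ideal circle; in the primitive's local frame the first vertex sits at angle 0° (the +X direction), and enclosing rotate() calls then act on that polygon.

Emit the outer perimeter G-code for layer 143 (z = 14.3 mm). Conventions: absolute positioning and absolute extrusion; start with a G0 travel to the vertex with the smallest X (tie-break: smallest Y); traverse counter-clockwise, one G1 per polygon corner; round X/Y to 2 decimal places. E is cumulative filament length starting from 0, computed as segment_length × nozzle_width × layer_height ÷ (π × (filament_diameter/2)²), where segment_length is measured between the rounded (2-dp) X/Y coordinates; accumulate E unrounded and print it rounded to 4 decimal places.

G0 X-10.00 Y0.00 Z14.30
G1 X-5.00 Y-8.66 E0.1663
G1 X5.00 Y-8.66 E0.3326
G1 X10.00 Y0.00 E0.4989
G1 X5.00 Y8.66 E0.6652
G1 X-5.00 Y8.66 E0.8315
G1 X-10.00 Y0.00 E0.9978

At z = 14.3 mm: the r=10 cylinder contributes a regular 6-gon of circumradius 10; the cube at (1.5, 0) does not reach this height (z outside [14.5, 18]); Taking the first minus the rest: none of the subtracted shapes is present at this height, so the r=10 cylinder is unchanged — 1 connected region. The outline is a single polygon with 6 vertices. Extrusion per mm of travel: 0.4 × 0.1 / (π × 0.875²) = 0.016630. Accumulating E over each segment gives final E = 0.9978.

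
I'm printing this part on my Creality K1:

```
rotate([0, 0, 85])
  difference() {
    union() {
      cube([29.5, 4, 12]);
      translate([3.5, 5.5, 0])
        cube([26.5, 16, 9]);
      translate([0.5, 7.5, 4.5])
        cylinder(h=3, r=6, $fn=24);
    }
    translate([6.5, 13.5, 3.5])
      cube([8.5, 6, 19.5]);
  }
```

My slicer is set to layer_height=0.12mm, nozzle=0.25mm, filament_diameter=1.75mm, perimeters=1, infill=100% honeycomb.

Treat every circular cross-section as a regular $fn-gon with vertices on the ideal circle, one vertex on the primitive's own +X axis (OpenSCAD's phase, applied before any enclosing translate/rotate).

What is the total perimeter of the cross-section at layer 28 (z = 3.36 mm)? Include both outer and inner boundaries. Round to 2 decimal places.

152.00 mm

At z = 3.36 mm: the cube is present — its section is the full 29.5×4 rectangle (perimeter 67.00 mm); the cube at (3.5, 5.5) is present — its section is the full 26.5×16 rectangle (perimeter 85.00 mm); the cylinder at (0.5, 7.5) does not reach this height (z outside [4.5, 7.5]); Merging all regions: the 2 present regions are separate (no shared area or edge), so areas and boundary lengths simply add and each stays a separate island — boundary = 152.00 mm; the cube at (6.5, 13.5) is not intersected at this z (z outside [3.5, 23]); Subtracting the remaining from the first: none of the subtracted shapes is present at this height, so the result so far is unchanged — boundary = 152.00 mm; (rotated 85° about Z; rotation is an isometry so areas/perimeters/island counts are preserved). Overall, the cross-section has 2 separate islands. Total boundary length (outer) = 152.00 mm.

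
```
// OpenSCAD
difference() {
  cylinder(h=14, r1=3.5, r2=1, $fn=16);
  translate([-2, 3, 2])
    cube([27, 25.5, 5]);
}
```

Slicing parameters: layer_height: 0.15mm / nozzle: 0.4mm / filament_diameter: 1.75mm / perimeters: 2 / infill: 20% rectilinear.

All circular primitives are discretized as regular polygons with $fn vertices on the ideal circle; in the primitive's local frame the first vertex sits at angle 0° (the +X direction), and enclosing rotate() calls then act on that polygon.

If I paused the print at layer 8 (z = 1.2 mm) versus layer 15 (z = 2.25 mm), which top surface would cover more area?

layer 8 (z = 1.2 mm)

Layer 8 (z = 1.2): the cone (r1=3.5→r2=1) has section circumradius 3.286 here — a regular 16-gon (area = (16/2)·3.286²·sin(360°/16) = 33.05 mm²); the cube at (-2, 3) is absent (z outside [2, 7]); Subtracting the remaining from the first: none of the subtracted shapes is present at this height, so the cone is unchanged — area = 33.05 mm². So its area = 33.05 mm². Layer 15 (z = 2.25): the cone contributes a regular 16-gon of circumradius 3.098 (interpolated between r1=3.5 and r2=1 at t=0.161) (area = (16/2)·3.098²·sin(360°/16) = 29.39 mm²); the cube at (-2, 3) (footprint 27×25.5) is included at this height (area 688.50 mm²); Subtracting the remaining from the first: starting from the cone (29.39 mm²), the 27×25.5 cube at (-2, 3) partially overlaps it — only the 0.05 mm² overlap (of its 688.50 mm²) is removed, clipping the outline — area = 29.34 mm². So its area = 29.34 mm². Layer 8 is larger (33.05 vs 29.34 mm²).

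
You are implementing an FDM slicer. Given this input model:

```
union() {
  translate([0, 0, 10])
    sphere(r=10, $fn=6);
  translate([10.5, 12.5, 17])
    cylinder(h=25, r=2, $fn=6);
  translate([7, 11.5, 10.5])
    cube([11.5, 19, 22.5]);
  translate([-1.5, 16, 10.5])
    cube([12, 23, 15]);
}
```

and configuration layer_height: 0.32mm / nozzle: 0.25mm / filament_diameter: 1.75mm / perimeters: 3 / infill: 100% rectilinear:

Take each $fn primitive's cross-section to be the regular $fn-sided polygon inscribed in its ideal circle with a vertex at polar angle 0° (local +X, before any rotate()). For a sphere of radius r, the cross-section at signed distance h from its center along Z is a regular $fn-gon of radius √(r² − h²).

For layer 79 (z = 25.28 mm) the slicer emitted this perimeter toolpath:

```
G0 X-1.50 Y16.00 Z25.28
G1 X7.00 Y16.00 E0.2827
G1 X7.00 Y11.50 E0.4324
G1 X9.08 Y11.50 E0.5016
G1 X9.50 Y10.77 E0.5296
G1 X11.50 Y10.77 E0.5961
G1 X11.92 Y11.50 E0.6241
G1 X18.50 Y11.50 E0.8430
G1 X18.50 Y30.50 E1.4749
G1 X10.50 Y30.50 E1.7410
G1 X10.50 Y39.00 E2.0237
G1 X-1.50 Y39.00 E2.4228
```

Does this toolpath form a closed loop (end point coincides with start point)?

no

Start point (G0): (-1.50, 16.00). End point (last G1): the path does not return to the start — open.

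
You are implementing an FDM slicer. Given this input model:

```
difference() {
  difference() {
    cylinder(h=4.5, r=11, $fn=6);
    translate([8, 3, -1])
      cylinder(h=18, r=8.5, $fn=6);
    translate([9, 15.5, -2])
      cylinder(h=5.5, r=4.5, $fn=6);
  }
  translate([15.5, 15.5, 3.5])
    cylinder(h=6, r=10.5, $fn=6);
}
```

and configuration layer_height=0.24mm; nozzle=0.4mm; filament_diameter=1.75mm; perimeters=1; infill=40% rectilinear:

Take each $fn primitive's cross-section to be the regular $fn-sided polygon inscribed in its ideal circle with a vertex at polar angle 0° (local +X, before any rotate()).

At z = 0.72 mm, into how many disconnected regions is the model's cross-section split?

1

At z = 0.72 mm: the r=11 cylinder gives a regular 6-gon of circumradius 11 (constant along its height); the r=8.5 cylinder at (8, 3) gives a regular 6-gon of circumradius 8.5 (constant along its height); the r=4.5 cylinder at (9, 15.5) contributes a regular 6-gon of circumradius 4.5; After the difference (first − rest): starting from the r=11 cylinder, the r=8.5 cylinder at (8, 3) partially overlaps it — only the 100.08 mm² overlap (of its 187.71 mm²) is removed, clipping the outline; the r=4.5 cylinder at (9, 15.5) misses the remaining region (no effect) — 1 connected region; the cylinder at (15.5, 15.5) does not reach this height (z outside [3.5, 9.5]); Taking the first minus the rest: none of the subtracted shapes is present at this height, so the result so far is unchanged — 1 connected region. The result has 1 disconnected region.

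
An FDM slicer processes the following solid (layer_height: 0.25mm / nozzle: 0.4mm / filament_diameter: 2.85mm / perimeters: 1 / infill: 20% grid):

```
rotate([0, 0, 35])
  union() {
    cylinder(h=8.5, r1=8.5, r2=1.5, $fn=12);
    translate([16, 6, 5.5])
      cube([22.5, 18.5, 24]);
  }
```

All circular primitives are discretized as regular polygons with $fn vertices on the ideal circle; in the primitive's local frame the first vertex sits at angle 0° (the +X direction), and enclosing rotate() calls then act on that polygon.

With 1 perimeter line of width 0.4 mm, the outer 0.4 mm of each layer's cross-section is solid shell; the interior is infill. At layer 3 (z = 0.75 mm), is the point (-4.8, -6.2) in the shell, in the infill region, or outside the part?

outside

At z = 0.75 mm: the cone (r1=8.5→r2=1.5) has section circumradius 7.882 here — a regular 12-gon; the cube at (16, 6) is not intersected at this z (z outside [5.5, 29.5]); Combining (union): only the cone is present, so the union is just that shape — 1 connected region; (rotated 35° about Z; rotation is an isometry so areas/perimeters/island counts are preserved). Overall, the cross-section is a single solid region. Undo the 35° rotation: the query point maps to (-7.488, -2.326) in the un-rotated model frame. The nearest boundary edge runs (-7.88, 0.00)→(-6.83, -3.94); distance from the point to it = 0.22 mm. The point is not inside any of the regions above, so it lies outside the cross-section (0.22 mm from the nearest boundary).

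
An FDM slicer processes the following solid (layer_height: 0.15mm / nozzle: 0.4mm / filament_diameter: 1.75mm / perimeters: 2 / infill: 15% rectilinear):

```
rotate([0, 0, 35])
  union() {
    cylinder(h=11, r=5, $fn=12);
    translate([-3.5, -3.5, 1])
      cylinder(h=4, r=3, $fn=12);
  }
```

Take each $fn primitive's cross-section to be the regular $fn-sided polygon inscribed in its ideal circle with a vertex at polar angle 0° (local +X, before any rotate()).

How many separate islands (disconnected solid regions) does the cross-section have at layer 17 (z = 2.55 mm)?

1

At z = 2.55 mm: the cylinder: section is a regular 12-gon, circumradius r=5; the r=3 cylinder at (-3.5, -3.5) gives a regular 12-gon of circumradius 3 (constant along its height); Taking the union: the regions partially overlap (shared area 11.35 mm²), so overlapping operands fuse into one piece — 1 connected region; (whole slice rotated 35° about Z — lengths, areas and connectivity unchanged). Overall, the cross-section is a single solid region. Island count = 1.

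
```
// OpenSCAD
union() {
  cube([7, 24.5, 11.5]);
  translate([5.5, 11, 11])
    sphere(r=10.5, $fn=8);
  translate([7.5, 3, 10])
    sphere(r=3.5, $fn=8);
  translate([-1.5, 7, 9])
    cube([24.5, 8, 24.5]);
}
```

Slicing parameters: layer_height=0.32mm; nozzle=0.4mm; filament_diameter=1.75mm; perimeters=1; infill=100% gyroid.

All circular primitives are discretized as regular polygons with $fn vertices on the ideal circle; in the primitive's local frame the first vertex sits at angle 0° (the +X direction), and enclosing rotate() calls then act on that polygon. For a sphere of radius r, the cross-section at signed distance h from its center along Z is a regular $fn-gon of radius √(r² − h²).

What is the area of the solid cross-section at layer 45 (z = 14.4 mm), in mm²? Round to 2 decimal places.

At z = 14.4 mm: the cube is not intersected at this z (z outside [0, 11.5]); the sphere at (5.5, 11): section is a regular 8-gon, circumradius = √(r²−h²) = √(10.5²−3.4²) = 9.934 (area = (8/2)·9.934²·sin(360°/8) = 279.14 mm²); the sphere at (7.5, 3) is not intersected at this z (|z−center|=4.400 > r=3.5); the cube at (-1.5, 7) is present — its section is the full 24.5×8 rectangle (area 196.00 mm²); Taking the union: the regions partially overlap — summed areas 475.14 mm² minus the doubly-counted overlap 128.85 mm² gives 346.29 mm² — area = 346.29 mm². Overall, the cross-section is a single solid region. Net area = 346.29 mm².

346.29 mm²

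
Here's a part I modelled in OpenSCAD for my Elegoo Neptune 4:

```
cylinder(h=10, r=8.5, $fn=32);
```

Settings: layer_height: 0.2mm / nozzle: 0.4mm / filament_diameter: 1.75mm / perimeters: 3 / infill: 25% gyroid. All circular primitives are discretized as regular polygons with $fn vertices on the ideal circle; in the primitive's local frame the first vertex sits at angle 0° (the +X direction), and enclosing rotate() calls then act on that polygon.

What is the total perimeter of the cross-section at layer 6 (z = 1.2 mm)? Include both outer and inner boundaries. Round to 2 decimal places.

53.32 mm

At z = 1.2 mm: the cylinder: section is a regular 32-gon, circumradius r=8.5 (perimeter = 2·32·8.500·sin(180°/32) = 53.32 mm). Overall, the cross-section is a single solid region. Total boundary length (outer) = 53.32 mm.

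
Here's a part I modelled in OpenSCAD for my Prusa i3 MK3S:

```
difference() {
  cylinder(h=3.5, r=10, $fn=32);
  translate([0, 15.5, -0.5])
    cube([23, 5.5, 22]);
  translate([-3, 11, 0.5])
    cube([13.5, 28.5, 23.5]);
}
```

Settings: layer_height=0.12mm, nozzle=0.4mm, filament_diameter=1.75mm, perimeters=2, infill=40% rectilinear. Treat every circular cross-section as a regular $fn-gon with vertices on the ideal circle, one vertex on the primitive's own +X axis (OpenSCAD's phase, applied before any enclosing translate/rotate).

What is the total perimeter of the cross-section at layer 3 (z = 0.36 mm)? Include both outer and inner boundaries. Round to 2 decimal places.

62.73 mm

At z = 0.36 mm: the r=10 cylinder gives a regular 32-gon of circumradius 10 (constant along its height) (perimeter = 2·32·10.000·sin(180°/32) = 62.73 mm); the cube at (0, 15.5) (footprint 23×5.5) is included at this height (perimeter 57.00 mm); the cube at (-3, 11) does not reach this height (z outside [0.5, 24]); After the difference (first − rest): starting from the r=10 cylinder, the 23×5.5 cube at (0, 15.5) misses the remaining region (no effect) — boundary = 62.73 mm. Overall, the cross-section is a single solid region. Total boundary length (outer) = 62.73 mm.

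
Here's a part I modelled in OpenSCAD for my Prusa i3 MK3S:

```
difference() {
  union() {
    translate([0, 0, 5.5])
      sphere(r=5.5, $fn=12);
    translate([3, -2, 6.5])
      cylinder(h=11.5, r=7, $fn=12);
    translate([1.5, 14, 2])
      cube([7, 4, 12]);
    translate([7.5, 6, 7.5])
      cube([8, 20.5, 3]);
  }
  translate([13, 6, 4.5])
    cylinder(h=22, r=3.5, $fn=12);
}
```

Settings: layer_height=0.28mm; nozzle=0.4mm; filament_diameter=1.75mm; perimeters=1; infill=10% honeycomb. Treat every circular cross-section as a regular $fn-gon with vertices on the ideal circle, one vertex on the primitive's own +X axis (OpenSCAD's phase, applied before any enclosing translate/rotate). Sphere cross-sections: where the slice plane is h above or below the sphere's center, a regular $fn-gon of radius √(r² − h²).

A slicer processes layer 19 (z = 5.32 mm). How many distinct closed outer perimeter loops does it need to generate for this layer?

2

At z = 5.32 mm: the sphere: section is a regular 12-gon, circumradius = √(r²−h²) = √(5.5²−0.18²) = 5.497; the cylinder at (3, -2) does not reach this height (z outside [6.5, 18]); the cube at (1.5, 14) (footprint 7×4) is included at this height; the cube at (7.5, 6) does not reach this height (z outside [7.5, 10.5]); Merging all regions: the 2 present regions are separate (no shared area or edge), so areas and boundary lengths simply add and each stays a separate island — 2 connected regions; the cylinder at (13, 6): section is a regular 12-gon, circumradius r=3.5; Subtracting the remaining from the first: starting from the result so far, the r=3.5 cylinder at (13, 6) misses the remaining region (no effect) — 2 connected regions. The result has 2 disconnected regions.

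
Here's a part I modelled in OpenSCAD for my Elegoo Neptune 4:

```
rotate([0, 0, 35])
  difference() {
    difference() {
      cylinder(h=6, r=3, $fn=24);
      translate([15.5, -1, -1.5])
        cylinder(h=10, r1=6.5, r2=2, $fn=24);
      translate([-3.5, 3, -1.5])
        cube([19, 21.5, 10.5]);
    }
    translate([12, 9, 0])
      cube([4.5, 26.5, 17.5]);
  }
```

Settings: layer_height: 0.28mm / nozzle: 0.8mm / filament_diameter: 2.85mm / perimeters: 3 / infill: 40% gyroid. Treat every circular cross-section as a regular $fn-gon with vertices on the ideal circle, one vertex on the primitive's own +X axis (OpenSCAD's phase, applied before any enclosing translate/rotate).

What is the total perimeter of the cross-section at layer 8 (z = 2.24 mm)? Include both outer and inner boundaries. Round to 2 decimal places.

At z = 2.24 mm: the cylinder: section is a regular 24-gon, circumradius r=3 (perimeter = 2·24·3.000·sin(180°/24) = 18.80 mm); the cone at (15.5, -1) (r1=6.5→r2=2) has section circumradius 4.817 here — a regular 24-gon (perimeter = 2·24·4.817·sin(180°/24) = 30.18 mm); the cube at (-3.5, 3) (footprint 19×21.5) is included at this height (perimeter 81.00 mm); Subtracting the remaining from the first: starting from the r=3 cylinder, the cone at (15.5, -1) misses the remaining region (no effect); the 19×21.5 cube at (-3.5, 3) misses the remaining region (no effect) — boundary = 18.80 mm; the 4.5×26.5 cube at (12, 9) contributes its full rectangle (perimeter 62.00 mm); Subtracting the remaining from the first: starting from that combined region, the 4.5×26.5 cube at (12, 9) misses the remaining region (no effect) — boundary = 18.80 mm; (rotated 35° about Z; rotation is an isometry so areas/perimeters/island counts are preserved). Overall, the cross-section is a single solid region. Total boundary length (outer) = 18.80 mm.

18.80 mm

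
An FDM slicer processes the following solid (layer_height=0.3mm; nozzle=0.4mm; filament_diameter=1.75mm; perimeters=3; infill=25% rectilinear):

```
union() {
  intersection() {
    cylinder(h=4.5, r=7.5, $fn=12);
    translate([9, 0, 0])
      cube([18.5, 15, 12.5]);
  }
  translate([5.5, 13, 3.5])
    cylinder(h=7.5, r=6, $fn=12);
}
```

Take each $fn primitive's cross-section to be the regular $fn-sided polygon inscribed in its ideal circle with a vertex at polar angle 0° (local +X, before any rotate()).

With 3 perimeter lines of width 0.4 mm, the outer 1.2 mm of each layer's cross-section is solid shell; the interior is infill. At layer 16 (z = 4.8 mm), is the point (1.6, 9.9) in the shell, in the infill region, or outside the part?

shell

At z = 4.8 mm: the cylinder is absent (z outside [0, 4.5]); the 18.5×15 cube at (9, 0) contributes its full rectangle; After intersecting: at least one operand is absent at this height, so nothing remains; the cylinder at (5.5, 13): section is a regular 12-gon, circumradius r=6; Combining (union): only the r=6 cylinder at (5.5, 13) is present, so the union is just that shape — 1 connected region. Overall, the cross-section is a single solid region. The nearest boundary edge runs (0.30, 10.00)→(2.50, 7.80); distance from the point to it = 0.85 mm. The point is inside the cross-section, 0.85 mm from the nearest boundary — within the 1.2 mm shell band (3 × 0.4).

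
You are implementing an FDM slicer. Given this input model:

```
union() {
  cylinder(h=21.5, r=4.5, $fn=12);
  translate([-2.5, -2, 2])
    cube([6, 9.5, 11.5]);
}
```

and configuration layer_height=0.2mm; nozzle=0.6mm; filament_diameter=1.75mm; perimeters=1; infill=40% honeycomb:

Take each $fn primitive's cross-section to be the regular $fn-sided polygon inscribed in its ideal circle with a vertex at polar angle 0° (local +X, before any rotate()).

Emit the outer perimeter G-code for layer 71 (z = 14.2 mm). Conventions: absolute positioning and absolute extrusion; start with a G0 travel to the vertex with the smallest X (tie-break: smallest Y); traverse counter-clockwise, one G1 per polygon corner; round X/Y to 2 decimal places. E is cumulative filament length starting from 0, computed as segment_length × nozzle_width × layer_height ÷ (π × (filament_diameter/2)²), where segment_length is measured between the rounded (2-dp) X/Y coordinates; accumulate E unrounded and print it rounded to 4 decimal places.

G0 X-4.50 Y0.00 Z14.20
G1 X-3.90 Y-2.25 E0.1162
G1 X-2.25 Y-3.90 E0.2326
G1 X0.00 Y-4.50 E0.3488
G1 X2.25 Y-3.90 E0.4649
G1 X3.90 Y-2.25 E0.5814
G1 X4.50 Y0.00 E0.6975
G1 X3.90 Y2.25 E0.8137
G1 X2.25 Y3.90 E0.9301
G1 X0.00 Y4.50 E1.0463
G1 X-2.25 Y3.90 E1.1625
G1 X-3.90 Y2.25 E1.2789
G1 X-4.50 Y0.00 E1.3951

At z = 14.2 mm: the r=4.5 cylinder contributes a regular 12-gon of circumradius 4.5; the cube at (-2.5, -2) is not intersected at this z (z outside [2, 13.5]); Taking the union: only the r=4.5 cylinder is present, so the union is just that shape — 1 connected region. The outline is a single polygon with 12 vertices. Extrusion per mm of travel: 0.6 × 0.2 / (π × 0.875²) = 0.049890. Accumulating E over each segment gives final E = 1.3951.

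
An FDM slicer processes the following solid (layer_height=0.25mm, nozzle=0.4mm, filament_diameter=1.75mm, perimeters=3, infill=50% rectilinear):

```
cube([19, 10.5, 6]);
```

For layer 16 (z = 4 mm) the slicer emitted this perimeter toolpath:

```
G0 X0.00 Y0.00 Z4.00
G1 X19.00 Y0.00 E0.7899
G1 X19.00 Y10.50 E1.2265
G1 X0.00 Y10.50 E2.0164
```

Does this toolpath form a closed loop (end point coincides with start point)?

Start point (G0): (0.00, 0.00). End point (last G1): the path does not return to the start — open.

no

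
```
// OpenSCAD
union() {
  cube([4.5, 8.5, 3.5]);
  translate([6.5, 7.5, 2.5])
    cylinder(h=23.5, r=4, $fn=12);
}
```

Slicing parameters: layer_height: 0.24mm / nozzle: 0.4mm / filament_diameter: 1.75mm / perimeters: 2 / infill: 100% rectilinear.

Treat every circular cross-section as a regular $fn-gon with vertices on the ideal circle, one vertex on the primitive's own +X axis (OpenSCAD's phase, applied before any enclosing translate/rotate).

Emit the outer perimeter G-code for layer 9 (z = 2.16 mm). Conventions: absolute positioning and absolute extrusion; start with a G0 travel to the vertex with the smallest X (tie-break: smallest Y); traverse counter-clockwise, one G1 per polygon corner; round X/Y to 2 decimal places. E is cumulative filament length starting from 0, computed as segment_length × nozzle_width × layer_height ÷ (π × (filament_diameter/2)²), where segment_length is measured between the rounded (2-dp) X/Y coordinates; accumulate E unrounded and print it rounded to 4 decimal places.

At z = 2.16 mm: the cube is present — its section is the full 4.5×8.5 rectangle; the cylinder at (6.5, 7.5) is not intersected at this z (z outside [2.5, 26]); Taking the union: only the 4.5×8.5 cube is present, so the union is just that shape — 1 connected region. The outline is a single polygon with 4 vertices. Extrusion per mm of travel: 0.4 × 0.24 / (π × 0.875²) = 0.039912. Accumulating E over each segment gives final E = 1.0377.

G0 X0.00 Y0.00 Z2.16
G1 X4.50 Y0.00 E0.1796
G1 X4.50 Y8.50 E0.5189
G1 X0.00 Y8.50 E0.6985
G1 X0.00 Y0.00 E1.0377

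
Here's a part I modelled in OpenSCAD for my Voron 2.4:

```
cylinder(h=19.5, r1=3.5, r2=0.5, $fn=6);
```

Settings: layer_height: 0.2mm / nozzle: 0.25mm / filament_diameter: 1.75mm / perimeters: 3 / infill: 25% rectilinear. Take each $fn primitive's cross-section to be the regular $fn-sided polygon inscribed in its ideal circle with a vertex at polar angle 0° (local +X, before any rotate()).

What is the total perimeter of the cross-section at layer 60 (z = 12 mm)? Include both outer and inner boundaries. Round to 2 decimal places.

At z = 12 mm: the cone contributes a regular 6-gon of circumradius 1.654 (interpolated between r1=3.5 and r2=0.5 at t=0.615) (perimeter = 2·6·1.654·sin(180°/6) = 9.92 mm). Overall, the cross-section is a single solid region. Total boundary length (outer) = 9.92 mm.

9.92 mm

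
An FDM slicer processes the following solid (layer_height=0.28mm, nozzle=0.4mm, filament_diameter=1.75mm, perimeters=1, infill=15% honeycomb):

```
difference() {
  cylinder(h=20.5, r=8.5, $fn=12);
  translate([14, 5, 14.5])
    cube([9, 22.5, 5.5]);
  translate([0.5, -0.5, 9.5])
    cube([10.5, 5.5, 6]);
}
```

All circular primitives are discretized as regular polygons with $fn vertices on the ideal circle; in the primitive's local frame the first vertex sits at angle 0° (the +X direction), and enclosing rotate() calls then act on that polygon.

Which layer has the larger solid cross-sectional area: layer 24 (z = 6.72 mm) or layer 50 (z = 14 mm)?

Layer 24 (z = 6.72): the r=8.5 cylinder gives a regular 12-gon of circumradius 8.5 (constant along its height) (area = (12/2)·8.500²·sin(360°/12) = 216.75 mm²); the cube at (14, 5) does not reach this height (z outside [14.5, 20]); the cube at (0.5, -0.5) is not intersected at this z (z outside [9.5, 15.5]); Subtracting the remaining from the first: none of the subtracted shapes is present at this height, so the r=8.5 cylinder is unchanged — area = 216.75 mm². So its area = 216.75 mm². Layer 50 (z = 14): the r=8.5 cylinder gives a regular 12-gon of circumradius 8.5 (constant along its height) (area = (12/2)·8.500²·sin(360°/12) = 216.75 mm²); the cube at (14, 5) is absent (z outside [14.5, 20]); the 10.5×5.5 cube at (0.5, -0.5) contributes its full rectangle (area 57.75 mm²); Taking the first minus the rest: starting from the r=8.5 cylinder (216.75 mm²), the 10.5×5.5 cube at (0.5, -0.5) partially overlaps it — only the 40.41 mm² overlap (of its 57.75 mm²) is removed, clipping the outline — area = 176.34 mm². So its area = 176.34 mm². Layer 24 is larger (216.75 vs 176.34 mm²).

layer 24 (z = 6.72 mm)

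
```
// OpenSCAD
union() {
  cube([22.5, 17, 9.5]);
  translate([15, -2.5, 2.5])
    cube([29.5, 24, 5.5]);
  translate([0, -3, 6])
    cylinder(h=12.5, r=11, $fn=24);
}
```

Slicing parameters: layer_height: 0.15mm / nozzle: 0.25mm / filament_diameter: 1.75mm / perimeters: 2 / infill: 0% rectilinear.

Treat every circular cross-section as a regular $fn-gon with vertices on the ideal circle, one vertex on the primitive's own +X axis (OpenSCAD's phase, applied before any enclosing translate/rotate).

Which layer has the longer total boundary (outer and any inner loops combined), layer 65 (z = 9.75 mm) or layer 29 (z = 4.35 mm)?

Layer 65 (z = 9.75): the cube does not reach this height (z outside [0, 9.5]); the cube at (15, -2.5) is not intersected at this z (z outside [2.5, 8]); the r=11 cylinder at (0, -3) gives a regular 24-gon of circumradius 11 (constant along its height) (perimeter = 2·24·11.000·sin(180°/24) = 68.92 mm); Merging all regions: only the r=11 cylinder at (0, -3) is present, so the union is just that shape — boundary = 68.92 mm. So its perimeter = 68.92 mm. Layer 29 (z = 4.35): the cube (footprint 22.5×17) is included at this height (perimeter 79.00 mm); the cube at (15, -2.5) (footprint 29.5×24) is included at this height (perimeter 107.00 mm); the cylinder at (0, -3) does not reach this height (z outside [6, 18.5]); Combining (union): the regions partially overlap (shared area 127.50 mm²), so the edge portions inside another operand are dropped and the merged outline is re-measured after clipping — boundary = 137.00 mm. So its perimeter = 137.00 mm. Layer 29 is larger (137.00 vs 68.92 mm).

layer 29 (z = 4.35 mm)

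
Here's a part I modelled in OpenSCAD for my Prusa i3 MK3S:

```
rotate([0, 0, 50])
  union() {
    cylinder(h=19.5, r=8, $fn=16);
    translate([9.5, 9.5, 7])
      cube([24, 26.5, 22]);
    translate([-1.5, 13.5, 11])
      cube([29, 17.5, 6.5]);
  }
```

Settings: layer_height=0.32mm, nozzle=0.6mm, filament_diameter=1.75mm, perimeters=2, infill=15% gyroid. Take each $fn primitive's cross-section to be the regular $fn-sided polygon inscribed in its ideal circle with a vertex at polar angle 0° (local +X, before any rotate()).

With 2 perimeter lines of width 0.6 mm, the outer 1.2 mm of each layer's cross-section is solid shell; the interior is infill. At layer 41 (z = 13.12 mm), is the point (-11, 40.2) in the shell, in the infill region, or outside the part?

At z = 13.12 mm: the r=8 cylinder gives a regular 16-gon of circumradius 8 (constant along its height); the cube at (9.5, 9.5) is present — its section is the full 24×26.5 rectangle; the 29×17.5 cube at (-1.5, 13.5) contributes its full rectangle; Taking the union: the regions partially overlap (shared area 315.00 mm²), so overlapping operands fuse into one piece — 2 connected regions; (rotated 50° about Z; rotation is an isometry so areas/perimeters/island counts are preserved). Overall, the cross-section has 2 separate islands. Undo the 50° rotation: the query point maps to (23.724, 34.267) in the un-rotated model frame. The nearest boundary edge runs (9.50, 36.00)→(33.50, 36.00); distance from the point to it = 1.73 mm. (Shell/infill is judged within the island containing the point — the largest one.) The point is inside the cross-section and 1.73 mm from the nearest boundary — more than the 1.2 mm shell width (2 × 0.6), so it's in the infill interior.

infill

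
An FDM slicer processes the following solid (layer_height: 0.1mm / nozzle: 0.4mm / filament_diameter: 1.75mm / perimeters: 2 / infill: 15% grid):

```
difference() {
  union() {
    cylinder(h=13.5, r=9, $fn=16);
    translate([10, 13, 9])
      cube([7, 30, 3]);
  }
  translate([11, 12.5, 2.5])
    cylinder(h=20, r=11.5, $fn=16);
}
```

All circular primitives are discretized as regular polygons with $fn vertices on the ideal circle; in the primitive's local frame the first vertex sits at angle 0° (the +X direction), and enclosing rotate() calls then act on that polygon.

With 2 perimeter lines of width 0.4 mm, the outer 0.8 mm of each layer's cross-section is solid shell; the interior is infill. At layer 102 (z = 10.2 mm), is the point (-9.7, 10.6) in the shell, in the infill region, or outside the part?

At z = 10.2 mm: the r=9 cylinder contributes a regular 16-gon of circumradius 9; the 7×30 cube at (10, 13) contributes its full rectangle; Combining (union): the 2 present regions are separate (no shared area or edge), so areas and boundary lengths simply add and each stays a separate island — 2 connected regions; the cylinder at (11, 12.5): section is a regular 16-gon, circumradius r=11.5; After the difference (first − rest): starting from the result so far, the r=11.5 cylinder at (11, 12.5) partially overlaps it — only the 100.51 mm² overlap (of its 404.88 mm²) is removed, clipping the outline — 2 connected regions. Overall, the cross-section has 2 separate islands. The nearest boundary edge runs (-8.31, 3.44)→(-6.36, 6.36); distance from the point to it = 5.39 mm. The point is not inside any of the regions above, so it lies outside the cross-section (5.39 mm from the nearest boundary).

outside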